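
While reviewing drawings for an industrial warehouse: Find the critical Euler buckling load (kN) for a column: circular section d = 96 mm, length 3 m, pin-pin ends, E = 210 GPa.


I = pi * d^4 / 64 = 4169220.18 mm^4
L = 3000.0 mm
P_cr = pi^2 * E * I / L^2
= 9.8696 * 210000.0 * 4169220.18 / 3000.0^2
= 960132.92 N = 960.1329 kN

960.1329 kN


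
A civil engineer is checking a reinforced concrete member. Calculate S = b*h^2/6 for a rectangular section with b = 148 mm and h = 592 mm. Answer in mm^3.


S = b * h^2 / 6
= 148 * 592^2 / 6
= 148 * 350464 / 6
= 8644778.67 mm^3

8644778.67 mm^3


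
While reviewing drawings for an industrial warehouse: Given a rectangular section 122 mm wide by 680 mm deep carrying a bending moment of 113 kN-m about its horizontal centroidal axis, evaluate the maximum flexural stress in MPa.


I = b * h^3 / 12 = 122 * 680^3 / 12 = 3196725333.33 mm^4
y = h / 2 = 680 / 2 = 340.0 mm
M = 113 kN-m = 113000000.0 N-mm
sigma = M * y / I = 113000000.0 * 340.0 / 3196725333.33
= 12.02 MPa

12.02 MPa


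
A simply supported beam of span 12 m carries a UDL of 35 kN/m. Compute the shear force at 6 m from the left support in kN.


R_A = w * L / 2 = 35 * 12 / 2 = 210.0 kN
V(x) = R_A - w * x = 210.0 - 35 * 6
= 0.0 kN

0.0 kN


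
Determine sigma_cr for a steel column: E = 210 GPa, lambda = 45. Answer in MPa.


sigma_cr = pi^2 * E / lambda^2
= 9.8696 * 210000.0 / 45^2
= 9.8696 * 210000.0 / 2025
= 1023.5145 MPa

1023.5145 MPa


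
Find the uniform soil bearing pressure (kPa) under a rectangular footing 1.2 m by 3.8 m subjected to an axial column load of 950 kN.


A = 1.2 * 3.8 = 4.56 m^2
q = P / A = 950 / 4.56
= 208.3333 kPa

208.3333 kPa


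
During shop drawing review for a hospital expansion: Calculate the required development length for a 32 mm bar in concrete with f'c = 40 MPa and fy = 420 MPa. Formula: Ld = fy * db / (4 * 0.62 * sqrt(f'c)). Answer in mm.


Ld = (fy * db) / (4 * 0.62 * sqrt(f'c))
= (420 * 32) / (4 * 0.62 * sqrt(40))
= 13440 / 15.6849
= 856.88 mm

856.88 mm


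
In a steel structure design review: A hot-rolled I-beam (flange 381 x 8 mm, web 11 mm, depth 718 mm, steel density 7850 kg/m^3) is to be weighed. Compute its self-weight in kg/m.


A_flanges = 2 * 381 * 8 = 6096 mm^2
A_web = (718 - 2 * 8) * 11 = 7722 mm^2
A_total = 6096 + 7722 = 13818 mm^2 = 0.013818 m^2
Weight = rho * A = 7850 * 0.013818 = 108.4713 kg/m

108.4713 kg/m


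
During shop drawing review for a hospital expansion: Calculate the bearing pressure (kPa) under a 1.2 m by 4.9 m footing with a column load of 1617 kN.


A = 1.2 * 4.9 = 5.88 m^2
q = P / A = 1617 / 5.88
= 275.0 kPa

275.0 kPa


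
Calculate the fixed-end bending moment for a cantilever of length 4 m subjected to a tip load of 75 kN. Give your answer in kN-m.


For a cantilever with a point load at the free end:
M_max = P * L = 75 * 4 = 300 kN-m

300 kN-m


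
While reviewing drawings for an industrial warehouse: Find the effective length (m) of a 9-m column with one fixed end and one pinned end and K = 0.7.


L_eff = K * L
= 0.7 * 9
= 6.3 m

6.3 m


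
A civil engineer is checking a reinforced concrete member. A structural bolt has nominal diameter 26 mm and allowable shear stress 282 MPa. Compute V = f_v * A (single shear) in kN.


A = pi * d^2 / 4 = pi * 26^2 / 4 = 530.9292 mm^2
V = f_v * A / 1000 = 282 * 530.9292 / 1000
= 149.722 kN

149.722 kN


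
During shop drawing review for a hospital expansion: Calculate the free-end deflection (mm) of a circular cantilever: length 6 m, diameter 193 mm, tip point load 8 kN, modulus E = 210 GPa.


I = pi * d^4 / 64 = pi * 193^4 / 64 = 68108157.98 mm^4
L = 6000.0 mm, P = 8000.0 N, E = 210000.0 MPa
delta = P * L^3 / (3 * E * I)
= 8000.0 * 6000.0^3 / (3 * 210000.0 * 68108157.98)
= 40.2721 mm

40.2721 mm


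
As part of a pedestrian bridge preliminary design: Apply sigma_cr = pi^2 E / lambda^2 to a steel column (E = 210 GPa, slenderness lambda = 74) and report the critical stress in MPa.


sigma_cr = pi^2 * E / lambda^2
= 9.8696 * 210000.0 / 74^2
= 9.8696 * 210000.0 / 5476
= 378.491 MPa

378.491 MPa


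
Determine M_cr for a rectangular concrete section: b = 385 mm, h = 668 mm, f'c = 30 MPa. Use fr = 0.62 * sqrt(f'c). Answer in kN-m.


fr = 0.62 * sqrt(30) = 0.62 * 5.4772 = 3.3959 MPa
I = 385 * 668^3 / 12 = 9563324026.67 mm^4
y_t = 334.0 mm
M_cr = fr * I / y_t = 3.3959 * 9563324026.67 / 334.0 N-mm
= 97.2332 kN-m

97.2332 kN-m


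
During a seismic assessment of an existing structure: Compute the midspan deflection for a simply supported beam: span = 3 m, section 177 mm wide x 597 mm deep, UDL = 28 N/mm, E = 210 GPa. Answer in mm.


I = 177 * 597^3 / 12 = 3138448551.75 mm^4
L = 3000.0 mm, w = 28 N/mm, E = 210000.0 MPa
delta = 5 * w * L^4 / (384 * E * I)
= 5 * 28 * 3000.0^4 / (384 * 210000.0 * 3138448551.75)
= 0.0448 mm

0.0448 mm


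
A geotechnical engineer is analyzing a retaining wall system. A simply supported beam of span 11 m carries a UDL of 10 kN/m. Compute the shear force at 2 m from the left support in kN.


R_A = w * L / 2 = 10 * 11 / 2 = 55.0 kN
V(x) = R_A - w * x = 55.0 - 10 * 2
= 35.0 kN

35.0 kN


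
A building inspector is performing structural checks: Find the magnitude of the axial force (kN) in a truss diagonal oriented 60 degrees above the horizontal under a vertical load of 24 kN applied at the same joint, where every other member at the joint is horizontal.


At the joint, only the diagonal has a vertical component, so vertical equilibrium gives:
F * sin(60) = 24
F = 24 / sin(60)
= 24 / 0.866025
= 27.71 kN

27.71 kN


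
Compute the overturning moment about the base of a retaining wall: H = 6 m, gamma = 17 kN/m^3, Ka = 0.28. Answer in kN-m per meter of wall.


Pa = 0.5 * Ka * gamma * H^2
= 0.5 * 0.28 * 17 * 6^2
= 85.68 kN/m
Arm = H / 3 = 6 / 3 = 2.0 m
Mo = Pa * arm = Pa * H / 3 = 85.68 * 6 / 3 = 171.36 kN-m/m

171.36 kN-m/m


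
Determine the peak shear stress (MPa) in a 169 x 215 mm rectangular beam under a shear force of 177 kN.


A = b * h = 169 * 215 = 36335 mm^2
V = 177 kN = 177000.0 N
tau_max = 1.5 * V / A = 1.5 * 177000.0 / 36335
= 7.307 MPa

7.307 MPa


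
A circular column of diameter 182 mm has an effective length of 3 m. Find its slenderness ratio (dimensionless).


Radius of gyration r = d / 4 = 182 / 4 = 45.5 mm
L_eff = 3000.0 mm
Slenderness ratio = L / r = 3000.0 / 45.5 = 65.93 (dimensionless)

65.93 (dimensionless)


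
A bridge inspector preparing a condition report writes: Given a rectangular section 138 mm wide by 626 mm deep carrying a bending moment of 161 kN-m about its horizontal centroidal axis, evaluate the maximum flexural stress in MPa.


I = b * h^3 / 12 = 138 * 626^3 / 12 = 2821115324.0 mm^4
y = h / 2 = 626 / 2 = 313.0 mm
M = 161 kN-m = 161000000.0 N-mm
sigma = M * y / I = 161000000.0 * 313.0 / 2821115324.0
= 17.86 MPa

17.86 MPa


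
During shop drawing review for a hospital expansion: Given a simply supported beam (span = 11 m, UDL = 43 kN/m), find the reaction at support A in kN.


Total load = w * L = 43 * 11 = 473 kN
By symmetry, each reaction R = total / 2 = 473 / 2 = 236.5 kN

236.5 kN


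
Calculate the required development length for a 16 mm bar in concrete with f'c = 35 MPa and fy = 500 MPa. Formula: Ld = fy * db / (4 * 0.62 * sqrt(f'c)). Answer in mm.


Ld = (fy * db) / (4 * 0.62 * sqrt(f'c))
= (500 * 16) / (4 * 0.62 * sqrt(35))
= 8000 / 14.6719
= 545.26 mm

545.26 mm


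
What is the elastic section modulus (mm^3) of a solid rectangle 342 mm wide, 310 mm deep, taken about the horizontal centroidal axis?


S = b * h^2 / 6
= 342 * 310^2 / 6
= 342 * 96100 / 6
= 5477700.0 mm^3

5477700.0 mm^3


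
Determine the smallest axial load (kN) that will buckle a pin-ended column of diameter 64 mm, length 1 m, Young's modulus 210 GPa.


I = pi * d^4 / 64 = 823549.66 mm^4
L = 1000.0 mm
P_cr = pi^2 * E * I / L^2
= 9.8696 * 210000.0 * 823549.66 / 1000.0^2
= 1706902.97 N = 1706.903 kN

1706.903 kN


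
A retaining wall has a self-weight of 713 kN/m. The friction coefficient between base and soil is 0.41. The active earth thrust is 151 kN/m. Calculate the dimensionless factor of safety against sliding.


Resisting force = mu * W = 0.41 * 713 = 292.33 kN/m
FOS = Resisting / Driving = 292.33 / 151
= 1.936 (dimensionless)

1.936 (dimensionless)


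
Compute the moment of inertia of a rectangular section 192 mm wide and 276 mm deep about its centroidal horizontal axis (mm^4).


I = b * h^3 / 12
= 192 * 276^3 / 12
= 192 * 21024576 / 12
= 336393216.0 mm^4

336393216.0 mm^4


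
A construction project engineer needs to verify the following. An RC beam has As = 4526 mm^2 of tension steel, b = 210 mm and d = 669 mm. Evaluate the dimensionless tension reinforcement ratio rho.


rho = As / (b * d)
= 4526 / (210 * 669)
= 4526 / 140490
= 0.032216 (dimensionless)

0.032216 (dimensionless)


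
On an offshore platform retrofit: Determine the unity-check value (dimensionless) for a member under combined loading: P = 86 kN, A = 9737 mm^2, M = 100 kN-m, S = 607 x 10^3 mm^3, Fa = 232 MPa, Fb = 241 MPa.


f_a = P / A = 86000.0 / 9737 = 8.8323 MPa
f_b = M / S = 100000000.0 / 607000.0 = 164.7446 MPa
Ratio = f_a / Fa + f_b / Fb
= 8.8323 / 232 + 164.7446 / 241
= 0.7217 (dimensionless)

0.7217 (dimensionless)


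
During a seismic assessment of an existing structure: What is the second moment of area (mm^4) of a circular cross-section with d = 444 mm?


r = d / 2 = 444 / 2 = 222.0 mm
I = pi * r^4 / 4 = pi * 222.0^4 / 4
= 1907663539.08 mm^4

1907663539.08 mm^4


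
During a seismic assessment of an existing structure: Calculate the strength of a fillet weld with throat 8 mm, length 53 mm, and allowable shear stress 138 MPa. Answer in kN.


Strength = throat * length * allowable stress
= 8 * 53 * 138 N
= 58512 N
= 58.51 kN

58.51 kN


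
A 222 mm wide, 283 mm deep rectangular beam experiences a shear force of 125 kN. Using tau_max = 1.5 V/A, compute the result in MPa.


A = b * h = 222 * 283 = 62826 mm^2
V = 125 kN = 125000.0 N
tau_max = 1.5 * V / A = 1.5 * 125000.0 / 62826
= 2.9844 MPa

2.9844 MPa


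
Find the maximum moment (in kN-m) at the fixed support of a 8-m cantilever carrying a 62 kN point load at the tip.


For a cantilever with a point load at the free end:
M_max = P * L = 62 * 8 = 496 kN-m

496 kN-m


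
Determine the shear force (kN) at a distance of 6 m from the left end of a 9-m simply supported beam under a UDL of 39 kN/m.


R_A = w * L / 2 = 39 * 9 / 2 = 175.5 kN
V(x) = R_A - w * x = 175.5 - 39 * 6
= -58.5 kN

-58.5 kN


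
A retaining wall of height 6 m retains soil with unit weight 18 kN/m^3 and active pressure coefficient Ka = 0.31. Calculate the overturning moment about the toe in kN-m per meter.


Pa = 0.5 * Ka * gamma * H^2
= 0.5 * 0.31 * 18 * 6^2
= 100.44 kN/m
Arm = H / 3 = 6 / 3 = 2.0 m
Mo = Pa * arm = Pa * H / 3 = 100.44 * 6 / 3 = 200.88 kN-m/m

200.88 kN-m/m


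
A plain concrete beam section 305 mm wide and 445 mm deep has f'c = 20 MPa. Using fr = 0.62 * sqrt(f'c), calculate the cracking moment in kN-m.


fr = 0.62 * sqrt(20) = 0.62 * 4.4721 = 2.7727 MPa
I = 305 * 445^3 / 12 = 2239745260.42 mm^4
y_t = 222.5 mm
M_cr = fr * I / y_t = 2.7727 * 2239745260.42 / 222.5 N-mm
= 27.911 kN-m

27.911 kN-m


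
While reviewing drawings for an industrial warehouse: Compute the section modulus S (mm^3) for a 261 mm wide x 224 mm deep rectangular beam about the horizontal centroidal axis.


S = b * h^2 / 6
= 261 * 224^2 / 6
= 261 * 50176 / 6
= 2182656.0 mm^3

2182656.0 mm^3


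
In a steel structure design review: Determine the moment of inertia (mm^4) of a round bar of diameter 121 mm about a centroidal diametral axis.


r = d / 2 = 121 / 2 = 60.5 mm
I = pi * r^4 / 4 = pi * 60.5^4 / 4
= 10522316.97 mm^4

10522316.97 mm^4


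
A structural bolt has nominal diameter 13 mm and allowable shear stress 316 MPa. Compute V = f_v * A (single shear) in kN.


A = pi * d^2 / 4 = pi * 13^2 / 4 = 132.7323 mm^2
V = f_v * A / 1000 = 316 * 132.7323 / 1000
= 41.9434 kN

41.9434 kN


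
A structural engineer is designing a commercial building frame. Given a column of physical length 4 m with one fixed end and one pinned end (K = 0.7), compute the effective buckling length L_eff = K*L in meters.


L_eff = K * L
= 0.7 * 4
= 2.8 m

2.8 m


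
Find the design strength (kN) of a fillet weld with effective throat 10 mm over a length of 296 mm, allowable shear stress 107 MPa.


Strength = throat * length * allowable stress
= 10 * 296 * 107 N
= 316720 N
= 316.72 kN

316.72 kN


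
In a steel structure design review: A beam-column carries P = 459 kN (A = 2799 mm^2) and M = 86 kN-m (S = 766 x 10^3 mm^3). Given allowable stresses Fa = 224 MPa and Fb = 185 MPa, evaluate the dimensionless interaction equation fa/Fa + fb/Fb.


f_a = P / A = 459000.0 / 2799 = 163.9871 MPa
f_b = M / S = 86000000.0 / 766000.0 = 112.2715 MPa
Ratio = f_a / Fa + f_b / Fb
= 163.9871 / 224 + 112.2715 / 185
= 1.339 (dimensionless)

1.339 (dimensionless)


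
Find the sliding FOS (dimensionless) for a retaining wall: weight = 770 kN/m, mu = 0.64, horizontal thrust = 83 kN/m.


Resisting force = mu * W = 0.64 * 770 = 492.8 kN/m
FOS = Resisting / Driving = 492.8 / 83
= 5.9373 (dimensionless)

5.9373 (dimensionless)


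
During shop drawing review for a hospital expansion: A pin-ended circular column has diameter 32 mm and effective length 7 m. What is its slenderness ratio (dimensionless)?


Radius of gyration r = d / 4 = 32 / 4 = 8.0 mm
L_eff = 7000.0 mm
Slenderness ratio = L / r = 7000.0 / 8.0 = 875.0 (dimensionless)

875.0 (dimensionless)


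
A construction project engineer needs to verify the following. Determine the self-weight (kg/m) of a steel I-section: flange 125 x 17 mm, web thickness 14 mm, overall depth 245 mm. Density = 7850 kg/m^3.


A_flanges = 2 * 125 * 17 = 4250 mm^2
A_web = (245 - 2 * 17) * 14 = 2954 mm^2
A_total = 4250 + 2954 = 7204 mm^2 = 0.007204 m^2
Weight = rho * A = 7850 * 0.007204 = 56.5514 kg/m

56.5514 kg/m


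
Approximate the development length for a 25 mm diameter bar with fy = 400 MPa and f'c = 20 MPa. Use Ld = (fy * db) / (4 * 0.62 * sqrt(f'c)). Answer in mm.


Ld = (fy * db) / (4 * 0.62 * sqrt(f'c))
= (400 * 25) / (4 * 0.62 * sqrt(20))
= 10000 / 11.0909
= 901.64 mm

901.64 mm


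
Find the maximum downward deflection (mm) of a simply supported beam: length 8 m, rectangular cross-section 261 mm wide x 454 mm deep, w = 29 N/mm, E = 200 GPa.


I = 261 * 454^3 / 12 = 2035292442.0 mm^4
L = 8000.0 mm, w = 29 N/mm, E = 200000.0 MPa
delta = 5 * w * L^4 / (384 * E * I)
= 5 * 29 * 8000.0^4 / (384 * 200000.0 * 2035292442.0)
= 3.7996 mm

3.7996 mm


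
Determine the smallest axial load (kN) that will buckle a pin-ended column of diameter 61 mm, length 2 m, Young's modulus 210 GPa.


I = pi * d^4 / 64 = 679656.13 mm^4
L = 2000.0 mm
P_cr = pi^2 * E * I / L^2
= 9.8696 * 210000.0 * 679656.13 / 2000.0^2
= 352166.7 N = 352.1667 kN

352.1667 kN


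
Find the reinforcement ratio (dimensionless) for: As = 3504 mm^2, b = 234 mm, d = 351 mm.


rho = As / (b * d)
= 3504 / (234 * 351)
= 3504 / 82134
= 0.042662 (dimensionless)

0.042662 (dimensionless)


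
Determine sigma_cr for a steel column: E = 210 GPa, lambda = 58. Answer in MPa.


sigma_cr = pi^2 * E / lambda^2
= 9.8696 * 210000.0 / 58^2
= 9.8696 * 210000.0 / 3364
= 616.1168 MPa

616.1168 MPa


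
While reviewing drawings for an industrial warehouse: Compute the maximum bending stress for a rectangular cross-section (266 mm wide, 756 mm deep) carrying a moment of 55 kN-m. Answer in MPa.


I = b * h^3 / 12 = 266 * 756^3 / 12 = 9577800288.0 mm^4
y = h / 2 = 756 / 2 = 378.0 mm
M = 55 kN-m = 55000000.0 N-mm
sigma = M * y / I = 55000000.0 * 378.0 / 9577800288.0
= 2.17 MPa

2.17 MPa


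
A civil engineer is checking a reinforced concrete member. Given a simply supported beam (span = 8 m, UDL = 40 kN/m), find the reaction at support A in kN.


Total load = w * L = 40 * 8 = 320 kN
By symmetry, each reaction R = total / 2 = 320 / 2 = 160.0 kN

160.0 kN


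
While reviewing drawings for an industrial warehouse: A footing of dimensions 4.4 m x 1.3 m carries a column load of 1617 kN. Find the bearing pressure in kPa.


A = 4.4 * 1.3 = 5.72 m^2
q = P / A = 1617 / 5.72
= 282.6923 kPa

282.6923 kPa


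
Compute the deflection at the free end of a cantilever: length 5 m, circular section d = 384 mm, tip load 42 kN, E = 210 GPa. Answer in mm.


I = pi * d^4 / 64 = pi * 384^4 / 64 = 1067320365.3 mm^4
L = 5000.0 mm, P = 42000.0 N, E = 210000.0 MPa
delta = P * L^3 / (3 * E * I)
= 42000.0 * 5000.0^3 / (3 * 210000.0 * 1067320365.3)
= 7.8077 mm

7.8077 mm


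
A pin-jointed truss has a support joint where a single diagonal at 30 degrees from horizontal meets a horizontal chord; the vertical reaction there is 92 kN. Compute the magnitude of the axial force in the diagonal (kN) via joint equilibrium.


At the joint, only the diagonal has a vertical component, so vertical equilibrium gives:
F * sin(30) = 92
F = 92 / sin(30)
= 92 / 0.5
= 184.0 kN

184.0 kN


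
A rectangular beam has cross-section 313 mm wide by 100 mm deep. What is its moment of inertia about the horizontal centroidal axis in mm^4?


I = b * h^3 / 12
= 313 * 100^3 / 12
= 313 * 1000000 / 12
= 26083333.33 mm^4

26083333.33 mm^4


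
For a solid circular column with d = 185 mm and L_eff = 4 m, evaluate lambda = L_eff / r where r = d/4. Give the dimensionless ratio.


Radius of gyration r = d / 4 = 185 / 4 = 46.25 mm
L_eff = 4000.0 mm
Slenderness ratio = L / r = 4000.0 / 46.25 = 86.49 (dimensionless)

86.49 (dimensionless)


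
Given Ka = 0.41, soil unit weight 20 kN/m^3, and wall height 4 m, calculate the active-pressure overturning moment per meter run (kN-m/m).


Pa = 0.5 * Ka * gamma * H^2
= 0.5 * 0.41 * 20 * 4^2
= 65.6 kN/m
Arm = H / 3 = 4 / 3 = 1.3333 m
Mo = Pa * arm = Pa * H / 3 = 65.6 * 4 / 3 = 87.4667 kN-m/m

87.4667 kN-m/m


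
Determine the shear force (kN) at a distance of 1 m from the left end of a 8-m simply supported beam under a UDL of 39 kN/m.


R_A = w * L / 2 = 39 * 8 / 2 = 156.0 kN
V(x) = R_A - w * x = 156.0 - 39 * 1
= 117.0 kN

117.0 kN


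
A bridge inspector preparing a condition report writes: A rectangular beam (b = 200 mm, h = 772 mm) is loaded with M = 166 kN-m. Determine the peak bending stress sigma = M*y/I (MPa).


I = b * h^3 / 12 = 200 * 772^3 / 12 = 7668327466.67 mm^4
y = h / 2 = 772 / 2 = 386.0 mm
M = 166 kN-m = 166000000.0 N-mm
sigma = M * y / I = 166000000.0 * 386.0 / 7668327466.67
= 8.36 MPa

8.36 MPa


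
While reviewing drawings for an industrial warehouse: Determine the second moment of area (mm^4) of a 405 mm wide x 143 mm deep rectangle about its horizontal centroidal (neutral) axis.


I = b * h^3 / 12
= 405 * 143^3 / 12
= 405 * 2924207 / 12
= 98691986.25 mm^4

98691986.25 mm^4


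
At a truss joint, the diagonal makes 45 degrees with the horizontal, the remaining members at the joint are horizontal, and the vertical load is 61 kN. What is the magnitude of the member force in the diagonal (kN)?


At the joint, only the diagonal has a vertical component, so vertical equilibrium gives:
F * sin(45) = 61
F = 61 / sin(45)
= 61 / 0.707107
= 86.27 kN

86.27 kN


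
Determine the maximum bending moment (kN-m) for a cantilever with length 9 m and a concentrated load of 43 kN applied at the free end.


For a cantilever with a point load at the free end:
M_max = P * L = 43 * 9 = 387 kN-m

387 kN-m


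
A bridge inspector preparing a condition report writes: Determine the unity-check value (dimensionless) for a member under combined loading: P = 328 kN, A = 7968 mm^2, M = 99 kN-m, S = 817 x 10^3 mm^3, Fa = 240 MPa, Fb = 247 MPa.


f_a = P / A = 328000.0 / 7968 = 41.1647 MPa
f_b = M / S = 99000000.0 / 817000.0 = 121.175 MPa
Ratio = f_a / Fa + f_b / Fb
= 41.1647 / 240 + 121.175 / 247
= 0.6621 (dimensionless)

0.6621 (dimensionless)


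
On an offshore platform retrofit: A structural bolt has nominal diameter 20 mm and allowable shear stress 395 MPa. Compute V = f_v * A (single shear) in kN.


A = pi * d^2 / 4 = pi * 20^2 / 4 = 314.1593 mm^2
V = f_v * A / 1000 = 395 * 314.1593 / 1000
= 124.0929 kN

124.0929 kN


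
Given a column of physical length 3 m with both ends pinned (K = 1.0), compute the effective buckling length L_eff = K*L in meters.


L_eff = K * L
= 1.0 * 3
= 3.0 m

3.0 m


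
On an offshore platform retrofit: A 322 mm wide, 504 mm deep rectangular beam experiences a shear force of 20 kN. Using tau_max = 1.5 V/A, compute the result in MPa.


A = b * h = 322 * 504 = 162288 mm^2
V = 20 kN = 20000.0 N
tau_max = 1.5 * V / A = 1.5 * 20000.0 / 162288
= 0.1849 MPa

0.1849 MPa


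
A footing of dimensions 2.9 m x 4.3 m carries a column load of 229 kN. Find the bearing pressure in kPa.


A = 2.9 * 4.3 = 12.47 m^2
q = P / A = 229 / 12.47
= 18.3641 kPa

18.3641 kPa


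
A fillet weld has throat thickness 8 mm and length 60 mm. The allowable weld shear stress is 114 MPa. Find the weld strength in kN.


Strength = throat * length * allowable stress
= 8 * 60 * 114 N
= 54720 N
= 54.72 kN

54.72 kN


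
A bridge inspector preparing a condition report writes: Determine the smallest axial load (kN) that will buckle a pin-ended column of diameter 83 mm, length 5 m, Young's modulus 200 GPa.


I = pi * d^4 / 64 = 2329604.88 mm^4
L = 5000.0 mm
P_cr = pi^2 * E * I / L^2
= 9.8696 * 200000.0 * 2329604.88 / 5000.0^2
= 183938.23 N = 183.9382 kN

183.9382 kN


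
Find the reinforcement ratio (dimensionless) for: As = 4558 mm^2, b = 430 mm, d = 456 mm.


rho = As / (b * d)
= 4558 / (430 * 456)
= 4558 / 196080
= 0.023246 (dimensionless)

0.023246 (dimensionless)


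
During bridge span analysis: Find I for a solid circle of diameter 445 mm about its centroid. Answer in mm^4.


r = d / 2 = 445 / 2 = 222.5 mm
I = pi * r^4 / 4 = pi * 222.5^4 / 4
= 1924907845.66 mm^4

1924907845.66 mm^4


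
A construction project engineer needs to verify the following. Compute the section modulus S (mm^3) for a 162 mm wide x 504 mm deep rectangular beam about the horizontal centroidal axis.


S = b * h^2 / 6
= 162 * 504^2 / 6
= 162 * 254016 / 6
= 6858432.0 mm^3

6858432.0 mm^3


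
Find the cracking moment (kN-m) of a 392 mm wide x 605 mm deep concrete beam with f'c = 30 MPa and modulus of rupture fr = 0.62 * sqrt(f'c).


fr = 0.62 * sqrt(30) = 0.62 * 5.4772 = 3.3959 MPa
I = 392 * 605^3 / 12 = 7233874083.33 mm^4
y_t = 302.5 mm
M_cr = fr * I / y_t = 3.3959 * 7233874083.33 / 302.5 N-mm
= 81.2078 kN-m

81.2078 kN-m


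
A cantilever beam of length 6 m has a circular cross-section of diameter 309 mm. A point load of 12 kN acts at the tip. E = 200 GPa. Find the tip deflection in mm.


I = pi * d^4 / 64 = pi * 309^4 / 64 = 447511104.58 mm^4
L = 6000.0 mm, P = 12000.0 N, E = 200000.0 MPa
delta = P * L^3 / (3 * E * I)
= 12000.0 * 6000.0^3 / (3 * 200000.0 * 447511104.58)
= 9.6534 mm

9.6534 mm


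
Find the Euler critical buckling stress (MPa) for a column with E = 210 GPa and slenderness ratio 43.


sigma_cr = pi^2 * E / lambda^2
= 9.8696 * 210000.0 / 43^2
= 9.8696 * 210000.0 / 1849
= 1120.9394 MPa

1120.9394 MPa


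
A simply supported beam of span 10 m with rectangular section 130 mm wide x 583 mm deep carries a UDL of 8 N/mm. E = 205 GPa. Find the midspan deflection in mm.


I = 130 * 583^3 / 12 = 2146682275.83 mm^4
L = 10000.0 mm, w = 8 N/mm, E = 205000.0 MPa
delta = 5 * w * L^4 / (384 * E * I)
= 5 * 8 * 10000.0^4 / (384 * 205000.0 * 2146682275.83)
= 2.367 mm

2.367 mm


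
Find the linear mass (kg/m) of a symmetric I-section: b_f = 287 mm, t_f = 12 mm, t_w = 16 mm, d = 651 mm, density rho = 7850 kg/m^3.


A_flanges = 2 * 287 * 12 = 6888 mm^2
A_web = (651 - 2 * 12) * 16 = 10032 mm^2
A_total = 6888 + 10032 = 16920 mm^2 = 0.016920 m^2
Weight = rho * A = 7850 * 0.016920 = 132.822 kg/m

132.822 kg/m


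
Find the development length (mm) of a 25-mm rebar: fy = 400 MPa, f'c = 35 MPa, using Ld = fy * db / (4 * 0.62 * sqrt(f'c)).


Ld = (fy * db) / (4 * 0.62 * sqrt(f'c))
= (400 * 25) / (4 * 0.62 * sqrt(35))
= 10000 / 14.6719
= 681.58 mm

681.58 mm


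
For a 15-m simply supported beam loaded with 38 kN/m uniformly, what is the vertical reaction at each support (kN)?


Total load = w * L = 38 * 15 = 570 kN
By symmetry, each reaction R = total / 2 = 570 / 2 = 285.0 kN

285.0 kN


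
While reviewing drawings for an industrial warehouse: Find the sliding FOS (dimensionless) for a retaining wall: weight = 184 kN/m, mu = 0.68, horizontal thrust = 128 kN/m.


Resisting force = mu * W = 0.68 * 184 = 125.12 kN/m
FOS = Resisting / Driving = 125.12 / 128
= 0.9775 (dimensionless)

0.9775 (dimensionless)


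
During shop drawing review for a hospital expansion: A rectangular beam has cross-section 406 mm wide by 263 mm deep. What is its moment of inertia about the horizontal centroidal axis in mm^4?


I = b * h^3 / 12
= 406 * 263^3 / 12
= 406 * 18191447 / 12
= 615477290.17 mm^4

615477290.17 mm^4


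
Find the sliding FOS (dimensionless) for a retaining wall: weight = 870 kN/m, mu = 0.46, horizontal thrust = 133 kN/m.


Resisting force = mu * W = 0.46 * 870 = 400.2 kN/m
FOS = Resisting / Driving = 400.2 / 133
= 3.009 (dimensionless)

3.009 (dimensionless)


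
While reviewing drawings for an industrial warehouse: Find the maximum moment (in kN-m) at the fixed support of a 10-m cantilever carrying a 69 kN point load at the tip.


For a cantilever with a point load at the free end:
M_max = P * L = 69 * 10 = 690 kN-m

690 kN-m


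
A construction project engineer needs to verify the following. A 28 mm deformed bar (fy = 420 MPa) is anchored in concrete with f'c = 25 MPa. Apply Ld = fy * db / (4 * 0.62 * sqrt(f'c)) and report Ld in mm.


Ld = (fy * db) / (4 * 0.62 * sqrt(f'c))
= (420 * 28) / (4 * 0.62 * sqrt(25))
= 11760 / 12.4
= 948.39 mm

948.39 mm


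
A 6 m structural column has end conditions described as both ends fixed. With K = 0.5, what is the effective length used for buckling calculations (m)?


L_eff = K * L
= 0.5 * 6
= 3.0 m

3.0 m


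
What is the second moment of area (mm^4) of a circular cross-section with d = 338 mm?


r = d / 2 = 338 / 2 = 169.0 mm
I = pi * r^4 / 4 = pi * 169.0^4 / 4
= 640673410.1 mm^4

640673410.1 mm^4


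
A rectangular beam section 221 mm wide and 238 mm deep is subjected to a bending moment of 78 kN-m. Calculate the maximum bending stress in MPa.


I = b * h^3 / 12 = 221 * 238^3 / 12 = 248280092.67 mm^4
y = h / 2 = 238 / 2 = 119.0 mm
M = 78 kN-m = 78000000.0 N-mm
sigma = M * y / I = 78000000.0 * 119.0 / 248280092.67
= 37.39 MPa

37.39 MPa


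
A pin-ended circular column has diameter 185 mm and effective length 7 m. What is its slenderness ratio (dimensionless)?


Radius of gyration r = d / 4 = 185 / 4 = 46.25 mm
L_eff = 7000.0 mm
Slenderness ratio = L / r = 7000.0 / 46.25 = 151.35 (dimensionless)

151.35 (dimensionless)


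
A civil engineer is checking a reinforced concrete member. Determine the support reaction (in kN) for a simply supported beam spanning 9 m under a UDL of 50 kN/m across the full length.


Total load = w * L = 50 * 9 = 450 kN
By symmetry, each reaction R = total / 2 = 450 / 2 = 225.0 kN

225.0 kN


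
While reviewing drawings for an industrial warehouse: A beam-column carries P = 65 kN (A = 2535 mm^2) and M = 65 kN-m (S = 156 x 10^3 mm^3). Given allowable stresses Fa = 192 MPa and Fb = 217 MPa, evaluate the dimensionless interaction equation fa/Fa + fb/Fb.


f_a = P / A = 65000.0 / 2535 = 25.641 MPa
f_b = M / S = 65000000.0 / 156000.0 = 416.6667 MPa
Ratio = f_a / Fa + f_b / Fb
= 25.641 / 192 + 416.6667 / 217
= 2.0537 (dimensionless)

2.0537 (dimensionless)


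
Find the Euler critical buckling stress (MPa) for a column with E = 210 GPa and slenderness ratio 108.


sigma_cr = pi^2 * E / lambda^2
= 9.8696 * 210000.0 / 108^2
= 9.8696 * 210000.0 / 11664
= 177.6935 MPa

177.6935 MPa


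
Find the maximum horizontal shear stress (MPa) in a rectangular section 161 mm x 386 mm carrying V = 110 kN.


A = b * h = 161 * 386 = 62146 mm^2
V = 110 kN = 110000.0 N
tau_max = 1.5 * V / A = 1.5 * 110000.0 / 62146
= 2.655 MPa

2.655 MPa


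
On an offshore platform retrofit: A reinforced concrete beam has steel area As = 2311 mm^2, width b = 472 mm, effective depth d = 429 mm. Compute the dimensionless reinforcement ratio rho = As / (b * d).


rho = As / (b * d)
= 2311 / (472 * 429)
= 2311 / 202488
= 0.011413 (dimensionless)

0.011413 (dimensionless)


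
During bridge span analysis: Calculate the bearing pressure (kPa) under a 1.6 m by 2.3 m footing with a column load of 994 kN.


A = 1.6 * 2.3 = 3.68 m^2
q = P / A = 994 / 3.68
= 270.1087 kPa

270.1087 kPa


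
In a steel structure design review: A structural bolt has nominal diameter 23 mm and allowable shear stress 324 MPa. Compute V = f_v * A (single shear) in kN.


A = pi * d^2 / 4 = pi * 23^2 / 4 = 415.4756 mm^2
V = f_v * A / 1000 = 324 * 415.4756 / 1000
= 134.6141 kN

134.6141 kN


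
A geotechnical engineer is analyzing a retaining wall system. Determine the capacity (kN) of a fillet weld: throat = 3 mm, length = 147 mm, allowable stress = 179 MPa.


Strength = throat * length * allowable stress
= 3 * 147 * 179 N
= 78939 N
= 78.94 kN

78.94 kN


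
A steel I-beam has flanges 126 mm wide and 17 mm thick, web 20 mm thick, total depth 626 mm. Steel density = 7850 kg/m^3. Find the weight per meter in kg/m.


A_flanges = 2 * 126 * 17 = 4284 mm^2
A_web = (626 - 2 * 17) * 20 = 11840 mm^2
A_total = 4284 + 11840 = 16124 mm^2 = 0.016124 m^2
Weight = rho * A = 7850 * 0.016124 = 126.5734 kg/m

126.5734 kg/m


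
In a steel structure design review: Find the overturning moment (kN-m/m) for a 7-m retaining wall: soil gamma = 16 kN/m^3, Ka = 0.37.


Pa = 0.5 * Ka * gamma * H^2
= 0.5 * 0.37 * 16 * 7^2
= 145.04 kN/m
Arm = H / 3 = 7 / 3 = 2.3333 m
Mo = Pa * arm = Pa * H / 3 = 145.04 * 7 / 3 = 338.4267 kN-m/m

338.4267 kN-m/m


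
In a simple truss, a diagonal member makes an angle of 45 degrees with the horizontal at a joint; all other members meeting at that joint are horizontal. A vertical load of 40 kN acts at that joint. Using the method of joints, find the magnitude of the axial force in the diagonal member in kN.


At the joint, only the diagonal has a vertical component, so vertical equilibrium gives:
F * sin(45) = 40
F = 40 / sin(45)
= 40 / 0.707107
= 56.57 kN

56.57 kN


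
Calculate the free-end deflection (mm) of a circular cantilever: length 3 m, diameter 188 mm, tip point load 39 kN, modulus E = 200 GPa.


I = pi * d^4 / 64 = pi * 188^4 / 64 = 61319879.93 mm^4
L = 3000.0 mm, P = 39000.0 N, E = 200000.0 MPa
delta = P * L^3 / (3 * E * I)
= 39000.0 * 3000.0^3 / (3 * 200000.0 * 61319879.93)
= 28.6204 mm

28.6204 mm


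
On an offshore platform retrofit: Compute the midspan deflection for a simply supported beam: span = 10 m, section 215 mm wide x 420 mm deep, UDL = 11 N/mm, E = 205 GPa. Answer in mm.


I = 215 * 420^3 / 12 = 1327410000.0 mm^4
L = 10000.0 mm, w = 11 N/mm, E = 205000.0 MPa
delta = 5 * w * L^4 / (384 * E * I)
= 5 * 11 * 10000.0^4 / (384 * 205000.0 * 1327410000.0)
= 5.2635 mm

5.2635 mm


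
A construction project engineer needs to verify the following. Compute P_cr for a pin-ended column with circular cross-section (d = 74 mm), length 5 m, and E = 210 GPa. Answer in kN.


I = pi * d^4 / 64 = 1471962.61 mm^4
L = 5000.0 mm
P_cr = pi^2 * E * I / L^2
= 9.8696 * 210000.0 * 1471962.61 / 5000.0^2
= 122032.58 N = 122.0326 kN

122.0326 kN


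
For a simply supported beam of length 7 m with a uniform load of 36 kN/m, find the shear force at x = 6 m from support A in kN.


R_A = w * L / 2 = 36 * 7 / 2 = 126.0 kN
V(x) = R_A - w * x = 126.0 - 36 * 6
= -90.0 kN

-90.0 kN


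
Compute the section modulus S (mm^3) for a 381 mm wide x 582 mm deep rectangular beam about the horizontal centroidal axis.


S = b * h^2 / 6
= 381 * 582^2 / 6
= 381 * 338724 / 6
= 21508974.0 mm^3

21508974.0 mm^3


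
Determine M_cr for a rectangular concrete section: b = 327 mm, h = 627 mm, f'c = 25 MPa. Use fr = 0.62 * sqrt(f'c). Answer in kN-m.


fr = 0.62 * sqrt(25) = 0.62 * 5.0 = 3.1 MPa
I = 327 * 627^3 / 12 = 6716903811.75 mm^4
y_t = 313.5 mm
M_cr = fr * I / y_t = 3.1 * 6716903811.75 / 313.5 N-mm
= 66.4191 kN-m

66.4191 kN-m


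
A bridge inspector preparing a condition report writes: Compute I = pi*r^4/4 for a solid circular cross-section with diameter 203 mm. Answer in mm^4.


r = d / 2 = 203 / 2 = 101.5 mm
I = pi * r^4 / 4 = pi * 101.5^4 / 4
= 83359298.34 mm^4

83359298.34 mm^4


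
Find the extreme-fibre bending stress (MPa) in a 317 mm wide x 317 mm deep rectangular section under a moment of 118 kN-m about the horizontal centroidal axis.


I = b * h^3 / 12 = 317 * 317^3 / 12 = 841503260.08 mm^4
y = h / 2 = 317 / 2 = 158.5 mm
M = 118 kN-m = 118000000.0 N-mm
sigma = M * y / I = 118000000.0 * 158.5 / 841503260.08
= 22.23 MPa

22.23 MPa


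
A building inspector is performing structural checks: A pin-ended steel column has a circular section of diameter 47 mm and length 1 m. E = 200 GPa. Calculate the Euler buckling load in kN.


I = pi * d^4 / 64 = 239530.78 mm^4
L = 1000.0 mm
P_cr = pi^2 * E * I / L^2
= 9.8696 * 200000.0 * 239530.78 / 1000.0^2
= 472814.81 N = 472.8148 kN

472.8148 kN


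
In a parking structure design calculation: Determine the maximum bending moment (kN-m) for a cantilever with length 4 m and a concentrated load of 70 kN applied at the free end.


For a cantilever with a point load at the free end:
M_max = P * L = 70 * 4 = 280 kN-m

280 kN-m


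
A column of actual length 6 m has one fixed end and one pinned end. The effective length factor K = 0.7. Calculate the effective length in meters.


L_eff = K * L
= 0.7 * 6
= 4.2 m

4.2 m


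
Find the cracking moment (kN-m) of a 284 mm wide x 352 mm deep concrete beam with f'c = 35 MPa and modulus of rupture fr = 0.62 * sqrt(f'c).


fr = 0.62 * sqrt(35) = 0.62 * 5.9161 = 3.668 MPa
I = 284 * 352^3 / 12 = 1032202922.67 mm^4
y_t = 176.0 mm
M_cr = fr * I / y_t = 3.668 * 1032202922.67 / 176.0 N-mm
= 21.5119 kN-m

21.5119 kN-m


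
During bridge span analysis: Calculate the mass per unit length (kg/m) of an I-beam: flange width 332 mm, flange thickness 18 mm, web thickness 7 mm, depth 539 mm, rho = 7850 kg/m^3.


A_flanges = 2 * 332 * 18 = 11952 mm^2
A_web = (539 - 2 * 18) * 7 = 3521 mm^2
A_total = 11952 + 3521 = 15473 mm^2 = 0.015473 m^2
Weight = rho * A = 7850 * 0.015473 = 121.463 kg/m

121.463 kg/m


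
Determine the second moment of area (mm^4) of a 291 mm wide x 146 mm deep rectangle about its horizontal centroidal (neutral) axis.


I = b * h^3 / 12
= 291 * 146^3 / 12
= 291 * 3112136 / 12
= 75469298.0 mm^4

75469298.0 mm^4


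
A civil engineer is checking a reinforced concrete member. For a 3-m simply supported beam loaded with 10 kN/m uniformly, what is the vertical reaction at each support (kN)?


Total load = w * L = 10 * 3 = 30 kN
By symmetry, each reaction R = total / 2 = 30 / 2 = 15.0 kN

15.0 kN


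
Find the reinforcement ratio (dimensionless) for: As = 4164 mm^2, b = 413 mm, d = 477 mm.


rho = As / (b * d)
= 4164 / (413 * 477)
= 4164 / 197001
= 0.021137 (dimensionless)

0.021137 (dimensionless)


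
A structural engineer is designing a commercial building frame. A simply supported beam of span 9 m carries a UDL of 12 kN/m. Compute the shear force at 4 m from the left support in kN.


R_A = w * L / 2 = 12 * 9 / 2 = 54.0 kN
V(x) = R_A - w * x = 54.0 - 12 * 4
= 6.0 kN

6.0 kN


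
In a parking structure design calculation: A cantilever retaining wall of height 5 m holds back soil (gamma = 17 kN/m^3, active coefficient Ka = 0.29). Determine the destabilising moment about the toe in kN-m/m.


Pa = 0.5 * Ka * gamma * H^2
= 0.5 * 0.29 * 17 * 5^2
= 61.625 kN/m
Arm = H / 3 = 5 / 3 = 1.6667 m
Mo = Pa * arm = Pa * H / 3 = 61.625 * 5 / 3 = 102.7083 kN-m/m

102.7083 kN-m/m


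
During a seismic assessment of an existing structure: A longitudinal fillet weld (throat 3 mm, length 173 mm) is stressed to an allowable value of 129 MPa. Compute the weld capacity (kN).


Strength = throat * length * allowable stress
= 3 * 173 * 129 N
= 66951 N
= 66.95 kN

66.95 kN


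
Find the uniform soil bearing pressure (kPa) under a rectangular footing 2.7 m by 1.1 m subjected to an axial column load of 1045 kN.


A = 2.7 * 1.1 = 2.97 m^2
q = P / A = 1045 / 2.97
= 351.8519 kPa

351.8519 kPa


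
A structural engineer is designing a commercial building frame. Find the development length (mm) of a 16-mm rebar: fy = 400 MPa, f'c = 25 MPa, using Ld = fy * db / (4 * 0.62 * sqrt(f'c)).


Ld = (fy * db) / (4 * 0.62 * sqrt(f'c))
= (400 * 16) / (4 * 0.62 * sqrt(25))
= 6400 / 12.4
= 516.13 mm

516.13 mm


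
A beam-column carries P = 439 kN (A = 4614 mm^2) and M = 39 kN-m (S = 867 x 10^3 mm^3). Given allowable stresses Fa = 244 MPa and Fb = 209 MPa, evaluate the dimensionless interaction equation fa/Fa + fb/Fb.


f_a = P / A = 439000.0 / 4614 = 95.1452 MPa
f_b = M / S = 39000000.0 / 867000.0 = 44.9827 MPa
Ratio = f_a / Fa + f_b / Fb
= 95.1452 / 244 + 44.9827 / 209
= 0.6052 (dimensionless)

0.6052 (dimensionless)


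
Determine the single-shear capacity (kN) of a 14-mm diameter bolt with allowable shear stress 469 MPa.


A = pi * d^2 / 4 = pi * 14^2 / 4 = 153.938 mm^2
V = f_v * A / 1000 = 469 * 153.938 / 1000
= 72.1969 kN

72.1969 kN


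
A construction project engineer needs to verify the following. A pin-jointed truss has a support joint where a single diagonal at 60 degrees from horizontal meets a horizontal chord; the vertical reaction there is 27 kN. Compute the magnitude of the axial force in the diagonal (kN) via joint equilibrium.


At the joint, only the diagonal has a vertical component, so vertical equilibrium gives:
F * sin(60) = 27
F = 27 / sin(60)
= 27 / 0.866025
= 31.18 kN

31.18 kN


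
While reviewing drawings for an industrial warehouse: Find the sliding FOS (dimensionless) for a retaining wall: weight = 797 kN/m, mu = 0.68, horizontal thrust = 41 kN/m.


Resisting force = mu * W = 0.68 * 797 = 541.96 kN/m
FOS = Resisting / Driving = 541.96 / 41
= 13.2185 (dimensionless)

13.2185 (dimensionless)


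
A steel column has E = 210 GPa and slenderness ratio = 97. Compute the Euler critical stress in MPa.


sigma_cr = pi^2 * E / lambda^2
= 9.8696 * 210000.0 / 97^2
= 9.8696 * 210000.0 / 9409
= 220.2803 MPa

220.2803 MPa


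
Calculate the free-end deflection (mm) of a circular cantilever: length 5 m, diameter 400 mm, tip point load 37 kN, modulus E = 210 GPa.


I = pi * d^4 / 64 = pi * 400^4 / 64 = 1256637061.44 mm^4
L = 5000.0 mm, P = 37000.0 N, E = 210000.0 MPa
delta = P * L^3 / (3 * E * I)
= 37000.0 * 5000.0^3 / (3 * 210000.0 * 1256637061.44)
= 5.842 mm

5.842 mm


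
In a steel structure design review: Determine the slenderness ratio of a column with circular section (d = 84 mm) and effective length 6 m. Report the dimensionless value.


Radius of gyration r = d / 4 = 84 / 4 = 21.0 mm
L_eff = 6000.0 mm
Slenderness ratio = L / r = 6000.0 / 21.0 = 285.71 (dimensionless)

285.71 (dimensionless)


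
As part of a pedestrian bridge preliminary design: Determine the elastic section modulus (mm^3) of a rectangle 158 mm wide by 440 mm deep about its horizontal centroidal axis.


S = b * h^2 / 6
= 158 * 440^2 / 6
= 158 * 193600 / 6
= 5098133.33 mm^3

5098133.33 mm^3


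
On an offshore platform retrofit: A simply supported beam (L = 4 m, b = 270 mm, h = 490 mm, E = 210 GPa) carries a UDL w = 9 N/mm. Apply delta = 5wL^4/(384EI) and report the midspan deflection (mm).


I = 270 * 490^3 / 12 = 2647102500.0 mm^4
L = 4000.0 mm, w = 9 N/mm, E = 210000.0 MPa
delta = 5 * w * L^4 / (384 * E * I)
= 5 * 9 * 4000.0^4 / (384 * 210000.0 * 2647102500.0)
= 0.054 mm

0.054 mm
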